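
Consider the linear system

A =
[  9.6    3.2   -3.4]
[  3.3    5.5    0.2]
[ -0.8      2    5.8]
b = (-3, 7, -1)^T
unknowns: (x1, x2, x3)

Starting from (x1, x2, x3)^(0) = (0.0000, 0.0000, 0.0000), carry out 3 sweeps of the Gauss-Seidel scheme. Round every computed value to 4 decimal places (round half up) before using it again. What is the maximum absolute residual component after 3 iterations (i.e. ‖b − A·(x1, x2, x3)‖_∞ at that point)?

Iteration 1:
  x1 = (-3 - (3.2)·0.0000 - (-3.4)·0.0000) / (9.6) = -0.3125
  x2 = (7 - (3.3)·-0.3125 - (0.2)·0.0000) / (5.5) = 1.4602
  x3 = (-1 - (-0.8)·-0.3125 - (2)·1.4602) / (5.8) = -0.7190
Iteration 2:
  x1 = (-3 - (3.2)·1.4602 - (-3.4)·-0.7190) / (9.6) = -1.0539
  x2 = (7 - (3.3)·-1.0539 - (0.2)·-0.7190) / (5.5) = 1.9312
  x3 = (-1 - (-0.8)·-1.0539 - (2)·1.9312) / (5.8) = -0.9837
Iteration 3:
  x1 = (-3 - (3.2)·1.9312 - (-3.4)·-0.9837) / (9.6) = -1.3046
  x2 = (7 - (3.3)·-1.3046 - (0.2)·-0.9837) / (5.5) = 2.0913
  x3 = (-1 - (-0.8)·-1.3046 - (2)·2.0913) / (5.8) = -1.0735
Residual b − A·x = (-0.8179, 0.0177, 0.0000); ∞-norm = 0.8179

0.8179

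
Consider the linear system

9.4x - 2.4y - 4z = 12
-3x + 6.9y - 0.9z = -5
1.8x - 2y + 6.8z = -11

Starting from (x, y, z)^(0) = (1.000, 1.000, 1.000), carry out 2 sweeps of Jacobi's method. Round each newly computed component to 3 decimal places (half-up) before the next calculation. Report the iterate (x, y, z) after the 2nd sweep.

(0.560, -0.081, -2.182)

Iteration 1:
  x = (12 - (-2.4)·1.000 - (-4)·1.000) / (9.4) = 1.957
  y = (-5 - (-3)·1.000 - (-0.9)·1.000) / (6.9) = -0.159
  z = (-11 - (1.8)·1.000 - (-2)·1.000) / (6.8) = -1.588
Iteration 2:
  x = (12 - (-2.4)·-0.159 - (-4)·-1.588) / (9.4) = 0.560
  y = (-5 - (-3)·1.957 - (-0.9)·-1.588) / (6.9) = -0.081
  z = (-11 - (1.8)·1.957 - (-2)·-0.159) / (6.8) = -2.182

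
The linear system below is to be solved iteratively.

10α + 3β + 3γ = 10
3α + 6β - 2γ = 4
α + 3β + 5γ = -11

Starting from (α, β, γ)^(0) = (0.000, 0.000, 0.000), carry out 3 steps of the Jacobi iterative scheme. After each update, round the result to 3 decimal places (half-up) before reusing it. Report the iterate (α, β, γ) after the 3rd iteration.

(2.010, -0.997, -2.152)

Iteration 1:
  α = (10 - (3)·0.000 - (3)·0.000) / (10) = 1.000
  β = (4 - (3)·0.000 - (-2)·0.000) / (6) = 0.667
  γ = (-11 - (1)·0.000 - (3)·0.000) / (5) = -2.200
Iteration 2:
  α = (10 - (3)·0.667 - (3)·-2.200) / (10) = 1.460
  β = (4 - (3)·1.000 - (-2)·-2.200) / (6) = -0.567
  γ = (-11 - (1)·1.000 - (3)·0.667) / (5) = -2.800
Iteration 3:
  α = (10 - (3)·-0.567 - (3)·-2.800) / (10) = 2.010
  β = (4 - (3)·1.460 - (-2)·-2.800) / (6) = -0.997
  γ = (-11 - (1)·1.460 - (3)·-0.567) / (5) = -2.152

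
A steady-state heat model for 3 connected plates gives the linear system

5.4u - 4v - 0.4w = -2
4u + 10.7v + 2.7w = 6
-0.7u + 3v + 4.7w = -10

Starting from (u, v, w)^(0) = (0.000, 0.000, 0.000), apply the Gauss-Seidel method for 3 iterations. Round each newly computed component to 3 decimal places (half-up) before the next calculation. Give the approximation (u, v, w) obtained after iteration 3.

Iteration 1:
  u = (-2 - (-4)·0.000 - (-0.4)·0.000) / (5.4) = -0.370
  v = (6 - (4)·-0.370 - (2.7)·0.000) / (10.7) = 0.699
  w = (-10 - (-0.7)·-0.370 - (3)·0.699) / (4.7) = -2.629
Iteration 2:
  u = (-2 - (-4)·0.699 - (-0.4)·-2.629) / (5.4) = -0.047
  v = (6 - (4)·-0.047 - (2.7)·-2.629) / (10.7) = 1.242
  w = (-10 - (-0.7)·-0.047 - (3)·1.242) / (4.7) = -2.927
Iteration 3:
  u = (-2 - (-4)·1.242 - (-0.4)·-2.927) / (5.4) = 0.333
  v = (6 - (4)·0.333 - (2.7)·-2.927) / (10.7) = 1.175
  w = (-10 - (-0.7)·0.333 - (3)·1.175) / (4.7) = -2.828

(0.333, 1.175, -2.828)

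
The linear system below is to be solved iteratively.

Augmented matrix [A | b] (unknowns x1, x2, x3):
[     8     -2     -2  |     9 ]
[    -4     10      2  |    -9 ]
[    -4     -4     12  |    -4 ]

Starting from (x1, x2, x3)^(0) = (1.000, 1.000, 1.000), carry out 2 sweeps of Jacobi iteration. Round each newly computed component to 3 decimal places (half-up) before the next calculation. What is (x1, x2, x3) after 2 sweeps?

Iteration 1:
  x1 = (9 - (-2)·1.000 - (-2)·1.000) / (8) = 1.625
  x2 = (-9 - (-4)·1.000 - (2)·1.000) / (10) = -0.700
  x3 = (-4 - (-4)·1.000 - (-4)·1.000) / (12) = 0.333
Iteration 2:
  x1 = (9 - (-2)·-0.700 - (-2)·0.333) / (8) = 1.033
  x2 = (-9 - (-4)·1.625 - (2)·0.333) / (10) = -0.317
  x3 = (-4 - (-4)·1.625 - (-4)·-0.700) / (12) = -0.025

(1.033, -0.317, -0.025)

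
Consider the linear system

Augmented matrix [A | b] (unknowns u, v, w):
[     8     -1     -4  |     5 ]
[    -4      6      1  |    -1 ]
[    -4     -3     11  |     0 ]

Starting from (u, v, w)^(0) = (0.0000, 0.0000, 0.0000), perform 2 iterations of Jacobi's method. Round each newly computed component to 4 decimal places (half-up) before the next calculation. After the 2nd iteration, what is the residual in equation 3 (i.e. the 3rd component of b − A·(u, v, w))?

1.1670

Iteration 1:
  u = (5 - (-1)·0.0000 - (-4)·0.0000) / (8) = 0.6250
  v = (-1 - (-4)·0.0000 - (1)·0.0000) / (6) = -0.1667
  w = (0 - (-4)·0.0000 - (-3)·0.0000) / (11) = 0.0000
Iteration 2:
  u = (5 - (-1)·-0.1667 - (-4)·0.0000) / (8) = 0.6042
  v = (-1 - (-4)·0.6250 - (1)·0.0000) / (6) = 0.2500
  w = (0 - (-4)·0.6250 - (-3)·-0.1667) / (11) = 0.1818
Residual b − A·x = (1.1436, -0.2650, 1.1670)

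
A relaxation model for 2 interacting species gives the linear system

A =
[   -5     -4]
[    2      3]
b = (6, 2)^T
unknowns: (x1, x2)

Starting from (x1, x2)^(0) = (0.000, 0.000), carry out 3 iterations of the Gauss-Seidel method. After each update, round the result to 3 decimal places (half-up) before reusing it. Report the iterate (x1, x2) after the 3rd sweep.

Iteration 1:
  x1 = (6 - (-4)·0.000) / (-5) = -1.200
  x2 = (2 - (2)·-1.200) / (3) = 1.467
Iteration 2:
  x1 = (6 - (-4)·1.467) / (-5) = -2.374
  x2 = (2 - (2)·-2.374) / (3) = 2.249
Iteration 3:
  x1 = (6 - (-4)·2.249) / (-5) = -2.999
  x2 = (2 - (2)·-2.999) / (3) = 2.666

(-2.999, 2.666)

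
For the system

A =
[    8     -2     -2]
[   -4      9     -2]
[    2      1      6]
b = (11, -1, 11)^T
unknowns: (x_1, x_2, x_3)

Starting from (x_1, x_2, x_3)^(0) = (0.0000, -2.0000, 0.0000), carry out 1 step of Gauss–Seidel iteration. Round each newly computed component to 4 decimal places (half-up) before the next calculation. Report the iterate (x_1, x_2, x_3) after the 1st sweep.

(0.8750, 0.2778, 1.4954)

Iteration 1:
  x_1 = (11 - (-2)·-2.0000 - (-2)·0.0000) / (8) = 0.8750
  x_2 = (-1 - (-4)·0.8750 - (-2)·0.0000) / (9) = 0.2778
  x_3 = (11 - (2)·0.8750 - (1)·0.2778) / (6) = 1.4954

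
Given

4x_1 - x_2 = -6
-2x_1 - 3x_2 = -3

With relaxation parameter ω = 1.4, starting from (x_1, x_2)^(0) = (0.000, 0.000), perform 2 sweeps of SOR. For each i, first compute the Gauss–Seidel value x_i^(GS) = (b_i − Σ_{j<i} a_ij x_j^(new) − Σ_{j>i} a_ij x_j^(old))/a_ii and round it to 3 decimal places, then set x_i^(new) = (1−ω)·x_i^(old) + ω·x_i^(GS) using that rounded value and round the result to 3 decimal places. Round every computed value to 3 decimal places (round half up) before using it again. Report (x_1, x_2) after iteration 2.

(-0.084, 0.134)

Iteration 1:
  x_1: GS value = (-6 - (-1)·0.000) / (4) = -1.500;  x_1 ← (1−ω)·0.000 + ω·-1.500 = -2.100
  x_2: GS value = (-3 - (-2)·-2.100) / (-3) = 2.400;  x_2 ← (1−ω)·0.000 + ω·2.400 = 3.360
Iteration 2:
  x_1: GS value = (-6 - (-1)·3.360) / (4) = -0.660;  x_1 ← (1−ω)·-2.100 + ω·-0.660 = -0.084
  x_2: GS value = (-3 - (-2)·-0.084) / (-3) = 1.056;  x_2 ← (1−ω)·3.360 + ω·1.056 = 0.134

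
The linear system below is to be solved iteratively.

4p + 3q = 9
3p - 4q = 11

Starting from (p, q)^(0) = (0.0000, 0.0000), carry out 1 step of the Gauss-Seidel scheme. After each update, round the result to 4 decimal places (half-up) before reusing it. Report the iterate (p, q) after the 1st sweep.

(2.2500, -1.0625)

Iteration 1:
  p = (9 - (3)·0.0000) / (4) = 2.2500
  q = (11 - (3)·2.2500) / (-4) = -1.0625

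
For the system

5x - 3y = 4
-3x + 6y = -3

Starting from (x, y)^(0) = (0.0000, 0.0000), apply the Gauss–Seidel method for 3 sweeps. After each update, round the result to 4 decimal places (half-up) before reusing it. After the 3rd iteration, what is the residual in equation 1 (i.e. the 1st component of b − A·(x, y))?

Iteration 1:
  x = (4 - (-3)·0.0000) / (5) = 0.8000
  y = (-3 - (-3)·0.8000) / (6) = -0.1000
Iteration 2:
  x = (4 - (-3)·-0.1000) / (5) = 0.7400
  y = (-3 - (-3)·0.7400) / (6) = -0.1300
Iteration 3:
  x = (4 - (-3)·-0.1300) / (5) = 0.7220
  y = (-3 - (-3)·0.7220) / (6) = -0.1390
Residual b − A·x = (-0.0270, 0.0000)

-0.0270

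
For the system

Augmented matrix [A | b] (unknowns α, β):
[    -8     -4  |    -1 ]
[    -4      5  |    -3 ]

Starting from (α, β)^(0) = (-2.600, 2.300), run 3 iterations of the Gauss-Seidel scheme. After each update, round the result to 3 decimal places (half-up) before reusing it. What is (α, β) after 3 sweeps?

(0.091, -0.527)

Iteration 1:
  α = (-1 - (-4)·2.300) / (-8) = -1.025
  β = (-3 - (-4)·-1.025) / (5) = -1.420
Iteration 2:
  α = (-1 - (-4)·-1.420) / (-8) = 0.835
  β = (-3 - (-4)·0.835) / (5) = 0.068
Iteration 3:
  α = (-1 - (-4)·0.068) / (-8) = 0.091
  β = (-3 - (-4)·0.091) / (5) = -0.527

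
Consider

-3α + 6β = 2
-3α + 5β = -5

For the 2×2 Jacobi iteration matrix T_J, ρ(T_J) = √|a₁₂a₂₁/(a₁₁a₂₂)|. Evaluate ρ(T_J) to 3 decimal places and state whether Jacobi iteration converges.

a₁₂a₂₁/(a₁₁a₂₂) = (6)·(-3) / ((-3)·(5)) = 1.200000
ρ = √|1.200000| = √1.200000 = 1.095
ρ > 1, so Jacobi diverges

1.095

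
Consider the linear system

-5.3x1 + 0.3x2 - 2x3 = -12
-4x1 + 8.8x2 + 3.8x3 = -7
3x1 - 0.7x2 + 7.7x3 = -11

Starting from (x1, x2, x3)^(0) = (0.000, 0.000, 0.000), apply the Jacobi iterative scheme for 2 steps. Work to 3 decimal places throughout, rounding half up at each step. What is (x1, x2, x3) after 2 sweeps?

(2.758, 0.851, -2.383)

Iteration 1:
  x1 = (-12 - (0.3)·0.000 - (-2)·0.000) / (-5.3) = 2.264
  x2 = (-7 - (-4)·0.000 - (3.8)·0.000) / (8.8) = -0.795
  x3 = (-11 - (3)·0.000 - (-0.7)·0.000) / (7.7) = -1.429
Iteration 2:
  x1 = (-12 - (0.3)·-0.795 - (-2)·-1.429) / (-5.3) = 2.758
  x2 = (-7 - (-4)·2.264 - (3.8)·-1.429) / (8.8) = 0.851
  x3 = (-11 - (3)·2.264 - (-0.7)·-0.795) / (7.7) = -2.383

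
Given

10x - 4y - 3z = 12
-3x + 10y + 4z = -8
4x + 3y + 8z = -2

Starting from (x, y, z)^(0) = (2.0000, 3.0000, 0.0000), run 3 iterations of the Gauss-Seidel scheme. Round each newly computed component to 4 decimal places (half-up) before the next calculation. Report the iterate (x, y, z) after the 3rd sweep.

(1.0110, -0.2497, -0.6619)

Iteration 1:
  x = (12 - (-4)·3.0000 - (-3)·0.0000) / (10) = 2.4000
  y = (-8 - (-3)·2.4000 - (4)·0.0000) / (10) = -0.0800
  z = (-2 - (4)·2.4000 - (3)·-0.0800) / (8) = -1.4200
Iteration 2:
  x = (12 - (-4)·-0.0800 - (-3)·-1.4200) / (10) = 0.7420
  y = (-8 - (-3)·0.7420 - (4)·-1.4200) / (10) = -0.0094
  z = (-2 - (4)·0.7420 - (3)·-0.0094) / (8) = -0.6175
Iteration 3:
  x = (12 - (-4)·-0.0094 - (-3)·-0.6175) / (10) = 1.0110
  y = (-8 - (-3)·1.0110 - (4)·-0.6175) / (10) = -0.2497
  z = (-2 - (4)·1.0110 - (3)·-0.2497) / (8) = -0.6619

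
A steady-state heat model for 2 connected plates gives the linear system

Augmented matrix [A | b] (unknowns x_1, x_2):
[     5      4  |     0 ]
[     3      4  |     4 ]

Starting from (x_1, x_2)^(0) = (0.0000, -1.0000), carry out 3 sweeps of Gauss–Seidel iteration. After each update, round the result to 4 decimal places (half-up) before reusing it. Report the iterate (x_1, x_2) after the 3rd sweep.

Iteration 1:
  x_1 = (0 - (4)·-1.0000) / (5) = 0.8000
  x_2 = (4 - (3)·0.8000) / (4) = 0.4000
Iteration 2:
  x_1 = (0 - (4)·0.4000) / (5) = -0.3200
  x_2 = (4 - (3)·-0.3200) / (4) = 1.2400
Iteration 3:
  x_1 = (0 - (4)·1.2400) / (5) = -0.9920
  x_2 = (4 - (3)·-0.9920) / (4) = 1.7440

(-0.9920, 1.7440)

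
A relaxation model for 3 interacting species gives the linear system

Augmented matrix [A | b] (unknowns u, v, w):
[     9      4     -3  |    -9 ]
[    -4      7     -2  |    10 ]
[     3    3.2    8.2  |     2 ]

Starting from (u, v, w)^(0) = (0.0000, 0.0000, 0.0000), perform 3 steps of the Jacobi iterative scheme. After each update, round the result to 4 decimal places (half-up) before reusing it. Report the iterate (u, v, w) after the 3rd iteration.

Iteration 1:
  u = (-9 - (4)·0.0000 - (-3)·0.0000) / (9) = -1.0000
  v = (10 - (-4)·0.0000 - (-2)·0.0000) / (7) = 1.4286
  w = (2 - (3)·0.0000 - (3.2)·0.0000) / (8.2) = 0.2439
Iteration 2:
  u = (-9 - (4)·1.4286 - (-3)·0.2439) / (9) = -1.5536
  v = (10 - (-4)·-1.0000 - (-2)·0.2439) / (7) = 0.9268
  w = (2 - (3)·-1.0000 - (3.2)·1.4286) / (8.2) = 0.0523
Iteration 3:
  u = (-9 - (4)·0.9268 - (-3)·0.0523) / (9) = -1.3945
  v = (10 - (-4)·-1.5536 - (-2)·0.0523) / (7) = 0.5557
  w = (2 - (3)·-1.5536 - (3.2)·0.9268) / (8.2) = 0.4506

(-1.3945, 0.5557, 0.4506)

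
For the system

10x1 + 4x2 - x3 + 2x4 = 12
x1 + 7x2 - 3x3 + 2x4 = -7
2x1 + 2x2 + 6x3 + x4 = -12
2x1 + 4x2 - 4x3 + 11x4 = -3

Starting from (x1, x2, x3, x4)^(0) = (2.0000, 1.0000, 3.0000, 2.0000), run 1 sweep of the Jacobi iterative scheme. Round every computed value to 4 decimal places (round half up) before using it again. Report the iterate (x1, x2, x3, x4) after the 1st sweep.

Iteration 1:
  x1 = (12 - (4)·1.0000 - (-1)·3.0000 - (2)·2.0000) / (10) = 0.7000
  x2 = (-7 - (1)·2.0000 - (-3)·3.0000 - (2)·2.0000) / (7) = -0.5714
  x3 = (-12 - (2)·2.0000 - (2)·1.0000 - (1)·2.0000) / (6) = -3.3333
  x4 = (-3 - (2)·2.0000 - (4)·1.0000 - (-4)·3.0000) / (11) = 0.0909

(0.7000, -0.5714, -3.3333, 0.0909)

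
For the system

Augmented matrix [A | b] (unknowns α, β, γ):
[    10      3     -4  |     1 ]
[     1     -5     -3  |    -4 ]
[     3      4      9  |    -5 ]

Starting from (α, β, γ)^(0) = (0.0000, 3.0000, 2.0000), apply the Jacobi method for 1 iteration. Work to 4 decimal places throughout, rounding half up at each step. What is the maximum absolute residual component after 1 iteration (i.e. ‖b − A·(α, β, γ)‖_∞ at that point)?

13.6001

Iteration 1:
  α = (1 - (3)·3.0000 - (-4)·2.0000) / (10) = 0.0000
  β = (-4 - (1)·0.0000 - (-3)·2.0000) / (-5) = -0.4000
  γ = (-5 - (3)·0.0000 - (4)·3.0000) / (9) = -1.8889
Residual b − A·x = (-5.3556, -11.6667, 13.6001); ∞-norm = 13.6001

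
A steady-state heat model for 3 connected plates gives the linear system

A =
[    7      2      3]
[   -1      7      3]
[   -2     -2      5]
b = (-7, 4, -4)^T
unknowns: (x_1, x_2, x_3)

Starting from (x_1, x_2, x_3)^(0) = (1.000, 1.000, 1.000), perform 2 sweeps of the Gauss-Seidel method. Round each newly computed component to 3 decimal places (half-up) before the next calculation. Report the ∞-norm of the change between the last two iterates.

1.397

Iteration 1:
  x_1 = (-7 - (2)·1.000 - (3)·1.000) / (7) = -1.714
  x_2 = (4 - (-1)·-1.714 - (3)·1.000) / (7) = -0.102
  x_3 = (-4 - (-2)·-1.714 - (-2)·-0.102) / (5) = -1.526
Iteration 2:
  x_1 = (-7 - (2)·-0.102 - (3)·-1.526) / (7) = -0.317
  x_2 = (4 - (-1)·-0.317 - (3)·-1.526) / (7) = 1.180
  x_3 = (-4 - (-2)·-0.317 - (-2)·1.180) / (5) = -0.455
Change: (1.397, 1.282, 1.071) → max |·| = 1.397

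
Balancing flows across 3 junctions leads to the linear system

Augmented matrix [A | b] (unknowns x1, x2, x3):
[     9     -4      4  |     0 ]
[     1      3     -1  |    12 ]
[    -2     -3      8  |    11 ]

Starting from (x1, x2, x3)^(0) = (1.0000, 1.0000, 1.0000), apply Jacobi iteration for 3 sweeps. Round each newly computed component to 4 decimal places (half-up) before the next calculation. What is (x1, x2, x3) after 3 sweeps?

Iteration 1:
  x1 = (0 - (-4)·1.0000 - (4)·1.0000) / (9) = 0.0000
  x2 = (12 - (1)·1.0000 - (-1)·1.0000) / (3) = 4.0000
  x3 = (11 - (-2)·1.0000 - (-3)·1.0000) / (8) = 2.0000
Iteration 2:
  x1 = (0 - (-4)·4.0000 - (4)·2.0000) / (9) = 0.8889
  x2 = (12 - (1)·0.0000 - (-1)·2.0000) / (3) = 4.6667
  x3 = (11 - (-2)·0.0000 - (-3)·4.0000) / (8) = 2.8750
Iteration 3:
  x1 = (0 - (-4)·4.6667 - (4)·2.8750) / (9) = 0.7963
  x2 = (12 - (1)·0.8889 - (-1)·2.8750) / (3) = 4.6620
  x3 = (11 - (-2)·0.8889 - (-3)·4.6667) / (8) = 3.3472

(0.7963, 4.6620, 3.3472)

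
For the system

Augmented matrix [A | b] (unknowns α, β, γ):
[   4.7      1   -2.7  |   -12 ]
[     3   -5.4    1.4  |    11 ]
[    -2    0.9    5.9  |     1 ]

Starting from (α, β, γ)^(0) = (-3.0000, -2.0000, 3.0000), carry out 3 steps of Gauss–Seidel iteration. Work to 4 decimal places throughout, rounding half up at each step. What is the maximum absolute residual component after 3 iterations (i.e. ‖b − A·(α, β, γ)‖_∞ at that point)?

Iteration 1:
  α = (-12 - (1)·-2.0000 - (-2.7)·3.0000) / (4.7) = -0.4043
  β = (11 - (3)·-0.4043 - (1.4)·3.0000) / (-5.4) = -1.4839
  γ = (1 - (-2)·-0.4043 - (0.9)·-1.4839) / (5.9) = 0.2588
Iteration 2:
  α = (-12 - (1)·-1.4839 - (-2.7)·0.2588) / (4.7) = -2.0888
  β = (11 - (3)·-2.0888 - (1.4)·0.2588) / (-5.4) = -3.1304
  γ = (1 - (-2)·-2.0888 - (0.9)·-3.1304) / (5.9) = -0.0611
Iteration 3:
  α = (-12 - (1)·-3.1304 - (-2.7)·-0.0611) / (4.7) = -1.9222
  β = (11 - (3)·-1.9222 - (1.4)·-0.0611) / (-5.4) = -3.1208
  γ = (1 - (-2)·-1.9222 - (0.9)·-3.1208) / (5.9) = -0.0060
Residual b − A·x = (0.1389, -0.0773, -0.0003); ∞-norm = 0.1389

0.1389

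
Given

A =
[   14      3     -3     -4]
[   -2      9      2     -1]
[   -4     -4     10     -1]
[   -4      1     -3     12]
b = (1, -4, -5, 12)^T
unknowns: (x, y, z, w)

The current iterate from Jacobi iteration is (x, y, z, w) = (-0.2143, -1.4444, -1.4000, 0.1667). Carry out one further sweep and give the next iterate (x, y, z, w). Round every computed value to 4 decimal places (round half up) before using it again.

(0.1286, -0.1624, -1.1468, 0.6989)

One sweep:
  x = (1 - (3)·-1.4444 - (-3)·-1.4000 - (-4)·0.1667) / (14) = 0.1286
  y = (-4 - (-2)·-0.2143 - (2)·-1.4000 - (-1)·0.1667) / (9) = -0.1624
  z = (-5 - (-4)·-0.2143 - (-4)·-1.4444 - (-1)·0.1667) / (10) = -1.1468
  w = (12 - (-4)·-0.2143 - (1)·-1.4444 - (-3)·-1.4000) / (12) = 0.6989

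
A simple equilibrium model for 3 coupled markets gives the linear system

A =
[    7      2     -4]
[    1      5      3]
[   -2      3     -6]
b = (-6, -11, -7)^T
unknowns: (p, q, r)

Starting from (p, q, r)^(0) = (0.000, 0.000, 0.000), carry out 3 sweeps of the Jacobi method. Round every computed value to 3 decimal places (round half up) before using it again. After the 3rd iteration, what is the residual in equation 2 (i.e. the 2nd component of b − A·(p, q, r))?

2.403

Iteration 1:
  p = (-6 - (2)·0.000 - (-4)·0.000) / (7) = -0.857
  q = (-11 - (1)·0.000 - (3)·0.000) / (5) = -2.200
  r = (-7 - (-2)·0.000 - (3)·0.000) / (-6) = 1.167
Iteration 2:
  p = (-6 - (2)·-2.200 - (-4)·1.167) / (7) = 0.438
  q = (-11 - (1)·-0.857 - (3)·1.167) / (5) = -2.729
  r = (-7 - (-2)·-0.857 - (3)·-2.200) / (-6) = 0.352
Iteration 3:
  p = (-6 - (2)·-2.729 - (-4)·0.352) / (7) = 0.124
  q = (-11 - (1)·0.438 - (3)·0.352) / (5) = -2.499
  r = (-7 - (-2)·0.438 - (3)·-2.729) / (-6) = -0.344
Residual b − A·x = (-3.246, 2.403, -1.319)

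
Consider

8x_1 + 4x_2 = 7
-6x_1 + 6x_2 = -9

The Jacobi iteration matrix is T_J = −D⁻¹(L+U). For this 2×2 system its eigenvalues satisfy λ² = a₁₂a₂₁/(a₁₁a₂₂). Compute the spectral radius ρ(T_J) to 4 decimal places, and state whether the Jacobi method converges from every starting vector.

0.7071

a₁₂a₂₁/(a₁₁a₂₂) = (4)·(-6) / ((8)·(6)) = -0.500000
ρ = √|-0.500000| = √0.500000 = 0.7071
ρ < 1, so Jacobi converges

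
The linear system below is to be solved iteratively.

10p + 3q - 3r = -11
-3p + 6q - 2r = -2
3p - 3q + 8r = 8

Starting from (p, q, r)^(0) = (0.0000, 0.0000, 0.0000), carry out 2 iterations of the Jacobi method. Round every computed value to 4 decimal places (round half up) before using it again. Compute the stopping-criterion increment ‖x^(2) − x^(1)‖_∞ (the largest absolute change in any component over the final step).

Iteration 1:
  p = (-11 - (3)·0.0000 - (-3)·0.0000) / (10) = -1.1000
  q = (-2 - (-3)·0.0000 - (-2)·0.0000) / (6) = -0.3333
  r = (8 - (3)·0.0000 - (-3)·0.0000) / (8) = 1.0000
Iteration 2:
  p = (-11 - (3)·-0.3333 - (-3)·1.0000) / (10) = -0.7000
  q = (-2 - (-3)·-1.1000 - (-2)·1.0000) / (6) = -0.5500
  r = (8 - (3)·-1.1000 - (-3)·-0.3333) / (8) = 1.2875
Change: (0.4000, -0.2167, 0.2875) → max |·| = 0.4000

0.4000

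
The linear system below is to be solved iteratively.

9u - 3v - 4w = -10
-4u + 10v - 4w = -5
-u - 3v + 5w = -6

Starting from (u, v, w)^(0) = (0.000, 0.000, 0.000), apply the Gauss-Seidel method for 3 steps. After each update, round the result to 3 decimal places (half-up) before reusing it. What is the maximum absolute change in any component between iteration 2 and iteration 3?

0.872

Iteration 1:
  u = (-10 - (-3)·0.000 - (-4)·0.000) / (9) = -1.111
  v = (-5 - (-4)·-1.111 - (-4)·0.000) / (10) = -0.944
  w = (-6 - (-1)·-1.111 - (-3)·-0.944) / (5) = -1.989
Iteration 2:
  u = (-10 - (-3)·-0.944 - (-4)·-1.989) / (9) = -2.310
  v = (-5 - (-4)·-2.310 - (-4)·-1.989) / (10) = -2.220
  w = (-6 - (-1)·-2.310 - (-3)·-2.220) / (5) = -2.994
Iteration 3:
  u = (-10 - (-3)·-2.220 - (-4)·-2.994) / (9) = -3.182
  v = (-5 - (-4)·-3.182 - (-4)·-2.994) / (10) = -2.970
  w = (-6 - (-1)·-3.182 - (-3)·-2.970) / (5) = -3.618
Change: (-0.872, -0.750, -0.624) → max |·| = 0.872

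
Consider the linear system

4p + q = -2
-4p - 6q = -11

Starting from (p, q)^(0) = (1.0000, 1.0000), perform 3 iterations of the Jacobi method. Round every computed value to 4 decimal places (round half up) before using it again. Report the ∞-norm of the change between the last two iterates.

0.2916

Iteration 1:
  p = (-2 - (1)·1.0000) / (4) = -0.7500
  q = (-11 - (-4)·1.0000) / (-6) = 1.1667
Iteration 2:
  p = (-2 - (1)·1.1667) / (4) = -0.7917
  q = (-11 - (-4)·-0.7500) / (-6) = 2.3333
Iteration 3:
  p = (-2 - (1)·2.3333) / (4) = -1.0833
  q = (-11 - (-4)·-0.7917) / (-6) = 2.3611
Change: (-0.2916, 0.0278) → max |·| = 0.2916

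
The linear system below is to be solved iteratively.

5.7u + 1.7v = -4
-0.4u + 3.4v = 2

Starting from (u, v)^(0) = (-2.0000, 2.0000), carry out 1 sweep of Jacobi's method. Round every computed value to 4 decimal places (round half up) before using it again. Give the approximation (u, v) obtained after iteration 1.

(-1.2982, 0.3529)

Iteration 1:
  u = (-4 - (1.7)·2.0000) / (5.7) = -1.2982
  v = (2 - (-0.4)·-2.0000) / (3.4) = 0.3529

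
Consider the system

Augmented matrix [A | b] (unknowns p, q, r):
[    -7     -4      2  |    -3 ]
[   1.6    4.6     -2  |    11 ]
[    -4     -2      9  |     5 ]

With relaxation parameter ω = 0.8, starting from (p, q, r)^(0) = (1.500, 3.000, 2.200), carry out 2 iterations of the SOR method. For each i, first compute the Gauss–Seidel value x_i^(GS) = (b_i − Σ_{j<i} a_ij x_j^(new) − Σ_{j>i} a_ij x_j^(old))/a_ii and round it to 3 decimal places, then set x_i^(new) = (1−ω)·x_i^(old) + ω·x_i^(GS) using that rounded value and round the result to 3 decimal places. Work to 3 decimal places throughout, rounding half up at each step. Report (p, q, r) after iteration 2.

(-0.910, 3.321, 0.991)

Iteration 1:
  p: GS value = (-3 - (-4)·3.000 - (2)·2.200) / (-7) = -0.657;  p ← (1−ω)·1.500 + ω·-0.657 = -0.226
  q: GS value = (11 - (1.6)·-0.226 - (-2)·2.200) / (4.6) = 3.426;  q ← (1−ω)·3.000 + ω·3.426 = 3.341
  r: GS value = (5 - (-4)·-0.226 - (-2)·3.341) / (9) = 1.198;  r ← (1−ω)·2.200 + ω·1.198 = 1.398
Iteration 2:
  p: GS value = (-3 - (-4)·3.341 - (2)·1.398) / (-7) = -1.081;  p ← (1−ω)·-0.226 + ω·-1.081 = -0.910
  q: GS value = (11 - (1.6)·-0.910 - (-2)·1.398) / (4.6) = 3.316;  q ← (1−ω)·3.341 + ω·3.316 = 3.321
  r: GS value = (5 - (-4)·-0.910 - (-2)·3.321) / (9) = 0.889;  r ← (1−ω)·1.398 + ω·0.889 = 0.991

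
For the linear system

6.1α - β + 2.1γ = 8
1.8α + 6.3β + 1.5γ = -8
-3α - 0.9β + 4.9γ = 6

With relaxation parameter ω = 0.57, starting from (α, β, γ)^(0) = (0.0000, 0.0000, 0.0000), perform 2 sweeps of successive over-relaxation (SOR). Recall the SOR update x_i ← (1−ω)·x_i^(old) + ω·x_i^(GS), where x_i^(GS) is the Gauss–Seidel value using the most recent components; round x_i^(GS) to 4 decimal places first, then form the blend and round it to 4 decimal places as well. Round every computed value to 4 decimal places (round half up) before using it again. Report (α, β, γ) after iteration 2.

(0.8192, -1.3389, 1.2179)

Iteration 1:
  α: GS value = (8 - (-1)·0.0000 - (2.1)·0.0000) / (6.1) = 1.3115;  α ← (1−ω)·0.0000 + ω·1.3115 = 0.7476
  β: GS value = (-8 - (1.8)·0.7476 - (1.5)·0.0000) / (6.3) = -1.4834;  β ← (1−ω)·0.0000 + ω·-1.4834 = -0.8455
  γ: GS value = (6 - (-3)·0.7476 - (-0.9)·-0.8455) / (4.9) = 1.5269;  γ ← (1−ω)·0.0000 + ω·1.5269 = 0.8703
Iteration 2:
  α: GS value = (8 - (-1)·-0.8455 - (2.1)·0.8703) / (6.1) = 0.8733;  α ← (1−ω)·0.7476 + ω·0.8733 = 0.8192
  β: GS value = (-8 - (1.8)·0.8192 - (1.5)·0.8703) / (6.3) = -1.7111;  β ← (1−ω)·-0.8455 + ω·-1.7111 = -1.3389
  γ: GS value = (6 - (-3)·0.8192 - (-0.9)·-1.3389) / (4.9) = 1.4801;  γ ← (1−ω)·0.8703 + ω·1.4801 = 1.2179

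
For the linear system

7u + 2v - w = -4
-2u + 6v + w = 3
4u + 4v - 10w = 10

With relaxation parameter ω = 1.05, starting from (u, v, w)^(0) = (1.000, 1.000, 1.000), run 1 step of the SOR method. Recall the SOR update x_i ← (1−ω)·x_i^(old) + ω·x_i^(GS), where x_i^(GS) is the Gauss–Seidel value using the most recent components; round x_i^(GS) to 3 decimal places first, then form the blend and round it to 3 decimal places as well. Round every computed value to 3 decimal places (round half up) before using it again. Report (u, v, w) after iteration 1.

Iteration 1:
  u: GS value = (-4 - (2)·1.000 - (-1)·1.000) / (7) = -0.714;  u ← (1−ω)·1.000 + ω·-0.714 = -0.800
  v: GS value = (3 - (-2)·-0.800 - (1)·1.000) / (6) = 0.067;  v ← (1−ω)·1.000 + ω·0.067 = 0.020
  w: GS value = (10 - (4)·-0.800 - (4)·0.020) / (-10) = -1.312;  w ← (1−ω)·1.000 + ω·-1.312 = -1.428

(-0.800, 0.020, -1.428)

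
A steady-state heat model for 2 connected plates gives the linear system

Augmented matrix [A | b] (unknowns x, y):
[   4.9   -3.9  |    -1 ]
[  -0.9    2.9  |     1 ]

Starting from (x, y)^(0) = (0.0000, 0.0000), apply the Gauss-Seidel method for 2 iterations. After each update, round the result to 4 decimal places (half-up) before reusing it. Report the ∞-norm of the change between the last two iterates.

0.2241

Iteration 1:
  x = (-1 - (-3.9)·0.0000) / (4.9) = -0.2041
  y = (1 - (-0.9)·-0.2041) / (2.9) = 0.2815
Iteration 2:
  x = (-1 - (-3.9)·0.2815) / (4.9) = 0.0200
  y = (1 - (-0.9)·0.0200) / (2.9) = 0.3510
Change: (0.2241, 0.0695) → max |·| = 0.2241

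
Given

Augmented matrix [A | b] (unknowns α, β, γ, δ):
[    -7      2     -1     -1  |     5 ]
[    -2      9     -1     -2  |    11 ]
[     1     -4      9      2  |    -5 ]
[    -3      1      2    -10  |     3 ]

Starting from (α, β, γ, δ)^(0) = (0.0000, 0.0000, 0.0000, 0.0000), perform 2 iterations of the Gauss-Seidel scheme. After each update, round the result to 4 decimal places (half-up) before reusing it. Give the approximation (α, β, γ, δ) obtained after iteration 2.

(-0.4128, 1.1345, -0.0099, -0.0647)

Iteration 1:
  α = (5 - (2)·0.0000 - (-1)·0.0000 - (-1)·0.0000) / (-7) = -0.7143
  β = (11 - (-2)·-0.7143 - (-1)·0.0000 - (-2)·0.0000) / (9) = 1.0635
  γ = (-5 - (1)·-0.7143 - (-4)·1.0635 - (2)·0.0000) / (9) = -0.0035
  δ = (3 - (-3)·-0.7143 - (1)·1.0635 - (2)·-0.0035) / (-10) = 0.0199
Iteration 2:
  α = (5 - (2)·1.0635 - (-1)·-0.0035 - (-1)·0.0199) / (-7) = -0.4128
  β = (11 - (-2)·-0.4128 - (-1)·-0.0035 - (-2)·0.0199) / (9) = 1.1345
  γ = (-5 - (1)·-0.4128 - (-4)·1.1345 - (2)·0.0199) / (9) = -0.0099
  δ = (3 - (-3)·-0.4128 - (1)·1.1345 - (2)·-0.0099) / (-10) = -0.0647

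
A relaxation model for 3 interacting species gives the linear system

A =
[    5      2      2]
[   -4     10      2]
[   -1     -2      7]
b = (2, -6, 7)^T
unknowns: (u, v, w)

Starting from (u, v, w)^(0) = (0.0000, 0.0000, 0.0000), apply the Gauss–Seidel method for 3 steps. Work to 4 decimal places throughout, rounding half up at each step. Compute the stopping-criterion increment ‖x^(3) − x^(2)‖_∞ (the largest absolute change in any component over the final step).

Iteration 1:
  u = (2 - (2)·0.0000 - (2)·0.0000) / (5) = 0.4000
  v = (-6 - (-4)·0.4000 - (2)·0.0000) / (10) = -0.4400
  w = (7 - (-1)·0.4000 - (-2)·-0.4400) / (7) = 0.9314
Iteration 2:
  u = (2 - (2)·-0.4400 - (2)·0.9314) / (5) = 0.2034
  v = (-6 - (-4)·0.2034 - (2)·0.9314) / (10) = -0.7049
  w = (7 - (-1)·0.2034 - (-2)·-0.7049) / (7) = 0.8277
Iteration 3:
  u = (2 - (2)·-0.7049 - (2)·0.8277) / (5) = 0.3509
  v = (-6 - (-4)·0.3509 - (2)·0.8277) / (10) = -0.6252
  w = (7 - (-1)·0.3509 - (-2)·-0.6252) / (7) = 0.8715
Change: (0.1475, 0.0797, 0.0438) → max |·| = 0.1475

0.1475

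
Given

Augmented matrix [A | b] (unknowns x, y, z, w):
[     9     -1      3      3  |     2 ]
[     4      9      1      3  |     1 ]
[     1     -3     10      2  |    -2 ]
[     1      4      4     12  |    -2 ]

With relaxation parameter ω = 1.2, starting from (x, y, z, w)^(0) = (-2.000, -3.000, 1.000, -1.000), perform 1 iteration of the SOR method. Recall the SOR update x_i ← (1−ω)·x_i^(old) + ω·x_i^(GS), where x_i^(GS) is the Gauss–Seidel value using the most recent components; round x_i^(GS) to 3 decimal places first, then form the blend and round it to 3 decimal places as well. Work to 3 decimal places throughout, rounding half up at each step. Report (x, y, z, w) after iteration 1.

Iteration 1:
  x: GS value = (2 - (-1)·-3.000 - (3)·1.000 - (3)·-1.000) / (9) = -0.111;  x ← (1−ω)·-2.000 + ω·-0.111 = 0.267
  y: GS value = (1 - (4)·0.267 - (1)·1.000 - (3)·-1.000) / (9) = 0.215;  y ← (1−ω)·-3.000 + ω·0.215 = 0.858
  z: GS value = (-2 - (1)·0.267 - (-3)·0.858 - (2)·-1.000) / (10) = 0.231;  z ← (1−ω)·1.000 + ω·0.231 = 0.077
  w: GS value = (-2 - (1)·0.267 - (4)·0.858 - (4)·0.077) / (12) = -0.501;  w ← (1−ω)·-1.000 + ω·-0.501 = -0.401

(0.267, 0.858, 0.077, -0.401)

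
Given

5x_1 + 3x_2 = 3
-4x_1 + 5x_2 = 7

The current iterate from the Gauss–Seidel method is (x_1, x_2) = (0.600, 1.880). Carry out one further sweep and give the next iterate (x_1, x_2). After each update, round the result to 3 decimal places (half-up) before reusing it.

(-0.528, 0.978)

One sweep:
  x_1 = (3 - (3)·1.880) / (5) = -0.528
  x_2 = (7 - (-4)·-0.528) / (5) = 0.978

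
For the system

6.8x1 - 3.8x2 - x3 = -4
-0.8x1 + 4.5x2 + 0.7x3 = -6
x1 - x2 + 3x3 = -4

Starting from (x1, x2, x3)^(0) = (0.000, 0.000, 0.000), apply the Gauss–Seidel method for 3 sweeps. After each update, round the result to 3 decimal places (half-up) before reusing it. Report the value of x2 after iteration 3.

Iteration 1:
  x1 = (-4 - (-3.8)·0.000 - (-1)·0.000) / (6.8) = -0.588
  x2 = (-6 - (-0.8)·-0.588 - (0.7)·0.000) / (4.5) = -1.438
  x3 = (-4 - (1)·-0.588 - (-1)·-1.438) / (3) = -1.617
Iteration 2:
  x1 = (-4 - (-3.8)·-1.438 - (-1)·-1.617) / (6.8) = -1.630
  x2 = (-6 - (-0.8)·-1.630 - (0.7)·-1.617) / (4.5) = -1.372
  x3 = (-4 - (1)·-1.630 - (-1)·-1.372) / (3) = -1.247
Iteration 3:
  x1 = (-4 - (-3.8)·-1.372 - (-1)·-1.247) / (6.8) = -1.538
  x2 = (-6 - (-0.8)·-1.538 - (0.7)·-1.247) / (4.5) = -1.413
  x3 = (-4 - (1)·-1.538 - (-1)·-1.413) / (3) = -1.292

-1.413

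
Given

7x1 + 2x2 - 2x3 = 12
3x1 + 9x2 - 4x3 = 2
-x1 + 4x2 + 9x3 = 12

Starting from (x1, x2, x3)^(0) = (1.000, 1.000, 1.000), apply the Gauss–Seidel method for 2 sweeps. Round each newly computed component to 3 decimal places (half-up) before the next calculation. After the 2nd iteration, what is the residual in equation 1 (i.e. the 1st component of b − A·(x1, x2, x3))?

Iteration 1:
  x1 = (12 - (2)·1.000 - (-2)·1.000) / (7) = 1.714
  x2 = (2 - (3)·1.714 - (-4)·1.000) / (9) = 0.095
  x3 = (12 - (-1)·1.714 - (4)·0.095) / (9) = 1.482
Iteration 2:
  x1 = (12 - (2)·0.095 - (-2)·1.482) / (7) = 2.111
  x2 = (2 - (3)·2.111 - (-4)·1.482) / (9) = 0.177
  x3 = (12 - (-1)·2.111 - (4)·0.177) / (9) = 1.489
Residual b − A·x = (-0.153, 0.030, 0.002)

-0.153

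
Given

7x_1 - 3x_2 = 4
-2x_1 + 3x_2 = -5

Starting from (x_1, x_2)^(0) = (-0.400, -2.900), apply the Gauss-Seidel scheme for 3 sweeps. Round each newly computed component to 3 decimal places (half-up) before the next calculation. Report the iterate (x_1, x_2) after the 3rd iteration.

Iteration 1:
  x_1 = (4 - (-3)·-2.900) / (7) = -0.671
  x_2 = (-5 - (-2)·-0.671) / (3) = -2.114
Iteration 2:
  x_1 = (4 - (-3)·-2.114) / (7) = -0.335
  x_2 = (-5 - (-2)·-0.335) / (3) = -1.890
Iteration 3:
  x_1 = (4 - (-3)·-1.890) / (7) = -0.239
  x_2 = (-5 - (-2)·-0.239) / (3) = -1.826

(-0.239, -1.826)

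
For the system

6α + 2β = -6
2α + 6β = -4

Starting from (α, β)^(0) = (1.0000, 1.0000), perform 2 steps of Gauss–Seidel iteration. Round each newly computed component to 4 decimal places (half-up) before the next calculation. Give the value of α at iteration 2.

Iteration 1:
  α = (-6 - (2)·1.0000) / (6) = -1.3333
  β = (-4 - (2)·-1.3333) / (6) = -0.2222
Iteration 2:
  α = (-6 - (2)·-0.2222) / (6) = -0.9259
  β = (-4 - (2)·-0.9259) / (6) = -0.3580

-0.9259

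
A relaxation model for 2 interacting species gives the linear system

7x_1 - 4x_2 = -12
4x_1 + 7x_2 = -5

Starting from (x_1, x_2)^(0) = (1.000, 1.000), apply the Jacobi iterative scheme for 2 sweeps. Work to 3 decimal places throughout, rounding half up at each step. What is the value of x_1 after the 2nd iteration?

-2.449

Iteration 1:
  x_1 = (-12 - (-4)·1.000) / (7) = -1.143
  x_2 = (-5 - (4)·1.000) / (7) = -1.286
Iteration 2:
  x_1 = (-12 - (-4)·-1.286) / (7) = -2.449
  x_2 = (-5 - (4)·-1.143) / (7) = -0.061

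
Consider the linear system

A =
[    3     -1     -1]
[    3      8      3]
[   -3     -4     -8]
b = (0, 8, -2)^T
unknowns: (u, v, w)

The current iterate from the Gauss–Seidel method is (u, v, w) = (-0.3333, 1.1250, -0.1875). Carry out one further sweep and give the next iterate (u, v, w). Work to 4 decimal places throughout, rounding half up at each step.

(0.3125, 0.9531, -0.3437)

One sweep:
  u = (0 - (-1)·1.1250 - (-1)·-0.1875) / (3) = 0.3125
  v = (8 - (3)·0.3125 - (3)·-0.1875) / (8) = 0.9531
  w = (-2 - (-3)·0.3125 - (-4)·0.9531) / (-8) = -0.3437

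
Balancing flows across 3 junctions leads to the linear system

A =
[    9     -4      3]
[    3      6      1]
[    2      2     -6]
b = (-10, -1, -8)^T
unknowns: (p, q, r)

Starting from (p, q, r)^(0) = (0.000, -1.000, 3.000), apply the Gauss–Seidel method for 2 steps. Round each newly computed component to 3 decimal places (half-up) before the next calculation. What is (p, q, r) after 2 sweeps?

(-1.068, 0.253, 1.062)

Iteration 1:
  p = (-10 - (-4)·-1.000 - (3)·3.000) / (9) = -2.556
  q = (-1 - (3)·-2.556 - (1)·3.000) / (6) = 0.611
  r = (-8 - (2)·-2.556 - (2)·0.611) / (-6) = 0.685
Iteration 2:
  p = (-10 - (-4)·0.611 - (3)·0.685) / (9) = -1.068
  q = (-1 - (3)·-1.068 - (1)·0.685) / (6) = 0.253
  r = (-8 - (2)·-1.068 - (2)·0.253) / (-6) = 1.062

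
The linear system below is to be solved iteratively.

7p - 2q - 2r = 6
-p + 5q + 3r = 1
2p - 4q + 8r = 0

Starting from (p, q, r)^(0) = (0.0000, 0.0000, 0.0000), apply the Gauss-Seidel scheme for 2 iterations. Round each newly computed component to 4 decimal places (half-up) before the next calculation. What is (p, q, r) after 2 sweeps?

(0.9551, 0.4082, -0.0347)

Iteration 1:
  p = (6 - (-2)·0.0000 - (-2)·0.0000) / (7) = 0.8571
  q = (1 - (-1)·0.8571 - (3)·0.0000) / (5) = 0.3714
  r = (0 - (2)·0.8571 - (-4)·0.3714) / (8) = -0.0286
Iteration 2:
  p = (6 - (-2)·0.3714 - (-2)·-0.0286) / (7) = 0.9551
  q = (1 - (-1)·0.9551 - (3)·-0.0286) / (5) = 0.4082
  r = (0 - (2)·0.9551 - (-4)·0.4082) / (8) = -0.0347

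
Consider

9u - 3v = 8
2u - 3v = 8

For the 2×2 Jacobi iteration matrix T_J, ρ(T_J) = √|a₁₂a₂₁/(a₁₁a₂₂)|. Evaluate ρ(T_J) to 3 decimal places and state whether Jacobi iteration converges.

0.471

a₁₂a₂₁/(a₁₁a₂₂) = (-3)·(2) / ((9)·(-3)) = 0.222222
ρ = √|0.222222| = √0.222222 = 0.471
ρ < 1, so Jacobi converges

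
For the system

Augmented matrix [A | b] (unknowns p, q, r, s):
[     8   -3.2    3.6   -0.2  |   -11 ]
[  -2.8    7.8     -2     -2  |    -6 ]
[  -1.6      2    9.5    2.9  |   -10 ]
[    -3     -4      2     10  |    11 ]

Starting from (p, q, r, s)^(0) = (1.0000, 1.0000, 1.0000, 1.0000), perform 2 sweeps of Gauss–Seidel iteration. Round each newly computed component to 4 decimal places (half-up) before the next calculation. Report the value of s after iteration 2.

Iteration 1:
  p = (-11 - (-3.2)·1.0000 - (3.6)·1.0000 - (-0.2)·1.0000) / (8) = -1.4000
  q = (-6 - (-2.8)·-1.4000 - (-2)·1.0000 - (-2)·1.0000) / (7.8) = -0.7590
  r = (-10 - (-1.6)·-1.4000 - (2)·-0.7590 - (2.9)·1.0000) / (9.5) = -1.4339
  s = (11 - (-3)·-1.4000 - (-4)·-0.7590 - (2)·-1.4339) / (10) = 0.6632
Iteration 2:
  p = (-11 - (-3.2)·-0.7590 - (3.6)·-1.4339 - (-0.2)·0.6632) / (8) = -1.0168
  q = (-6 - (-2.8)·-1.0168 - (-2)·-1.4339 - (-2)·0.6632) / (7.8) = -1.3319
  r = (-10 - (-1.6)·-1.0168 - (2)·-1.3319 - (2.9)·0.6632) / (9.5) = -1.1459
  s = (11 - (-3)·-1.0168 - (-4)·-1.3319 - (2)·-1.1459) / (10) = 0.4914

0.4914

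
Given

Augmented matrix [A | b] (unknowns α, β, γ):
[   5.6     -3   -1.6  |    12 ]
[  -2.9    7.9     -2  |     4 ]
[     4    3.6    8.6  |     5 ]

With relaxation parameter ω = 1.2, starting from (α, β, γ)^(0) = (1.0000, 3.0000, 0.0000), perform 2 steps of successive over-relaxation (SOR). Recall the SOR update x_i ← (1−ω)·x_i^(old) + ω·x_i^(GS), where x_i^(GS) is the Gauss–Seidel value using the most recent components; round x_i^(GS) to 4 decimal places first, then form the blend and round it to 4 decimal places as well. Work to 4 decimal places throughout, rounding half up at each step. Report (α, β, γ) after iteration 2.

Iteration 1:
  α: GS value = (12 - (-3)·3.0000 - (-1.6)·0.0000) / (5.6) = 3.7500;  α ← (1−ω)·1.0000 + ω·3.7500 = 4.3000
  β: GS value = (4 - (-2.9)·4.3000 - (-2)·0.0000) / (7.9) = 2.0848;  β ← (1−ω)·3.0000 + ω·2.0848 = 1.9018
  γ: GS value = (5 - (4)·4.3000 - (3.6)·1.9018) / (8.6) = -2.2147;  γ ← (1−ω)·0.0000 + ω·-2.2147 = -2.6576
Iteration 2:
  α: GS value = (12 - (-3)·1.9018 - (-1.6)·-2.6576) / (5.6) = 2.4024;  α ← (1−ω)·4.3000 + ω·2.4024 = 2.0229
  β: GS value = (4 - (-2.9)·2.0229 - (-2)·-2.6576) / (7.9) = 0.5761;  β ← (1−ω)·1.9018 + ω·0.5761 = 0.3110
  γ: GS value = (5 - (4)·2.0229 - (3.6)·0.3110) / (8.6) = -0.4897;  γ ← (1−ω)·-2.6576 + ω·-0.4897 = -0.0561

(2.0229, 0.3110, -0.0561)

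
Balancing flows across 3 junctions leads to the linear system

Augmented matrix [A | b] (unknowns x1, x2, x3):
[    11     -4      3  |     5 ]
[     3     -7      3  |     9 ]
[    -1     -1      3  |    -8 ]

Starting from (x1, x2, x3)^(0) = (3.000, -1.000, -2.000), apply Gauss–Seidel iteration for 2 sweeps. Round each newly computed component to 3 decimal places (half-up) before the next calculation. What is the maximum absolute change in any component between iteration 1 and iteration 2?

Iteration 1:
  x1 = (5 - (-4)·-1.000 - (3)·-2.000) / (11) = 0.636
  x2 = (9 - (3)·0.636 - (3)·-2.000) / (-7) = -1.870
  x3 = (-8 - (-1)·0.636 - (-1)·-1.870) / (3) = -3.078
Iteration 2:
  x1 = (5 - (-4)·-1.870 - (3)·-3.078) / (11) = 0.614
  x2 = (9 - (3)·0.614 - (3)·-3.078) / (-7) = -2.342
  x3 = (-8 - (-1)·0.614 - (-1)·-2.342) / (3) = -3.243
Change: (-0.022, -0.472, -0.165) → max |·| = 0.472

0.472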